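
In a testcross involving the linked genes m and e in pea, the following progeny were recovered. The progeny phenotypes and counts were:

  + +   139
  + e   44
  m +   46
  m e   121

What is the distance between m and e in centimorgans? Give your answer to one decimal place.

25.7 centimorgans

The two most frequent classes, + + (139) and m e (121), are the parental types, so the F1 was + + / m e.
The recombinant classes are + e and m +: 44 + 46 = 90.
Recombination frequency = 90/350 = 0.2571 ≈ 25.7%, i.e. 25.7 centimorgans.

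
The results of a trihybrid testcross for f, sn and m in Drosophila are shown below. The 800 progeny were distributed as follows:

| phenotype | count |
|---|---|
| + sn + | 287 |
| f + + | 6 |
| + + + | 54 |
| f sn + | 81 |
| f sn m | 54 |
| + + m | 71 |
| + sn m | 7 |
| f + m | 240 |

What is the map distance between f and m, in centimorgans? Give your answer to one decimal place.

The two most frequent reciprocal classes, f + m and + sn +, are the parental types, so the F1 was f + m / + sn +.
The two rarest classes, f + + and + sn m, are the double crossovers. Comparing them with the parentals, only the m allele has switched, so m is the middle locus and the order is f – m – sn.
Crossovers in the f–m interval produce the single-crossover classes + + m and f sn + (71 + 81 = 152) plus the double crossovers (13).
RF(f–m) = (152 + 13) / 800 = 165/800 = 0.2062 → 20.6 centimorgans.

20.6 centimorgans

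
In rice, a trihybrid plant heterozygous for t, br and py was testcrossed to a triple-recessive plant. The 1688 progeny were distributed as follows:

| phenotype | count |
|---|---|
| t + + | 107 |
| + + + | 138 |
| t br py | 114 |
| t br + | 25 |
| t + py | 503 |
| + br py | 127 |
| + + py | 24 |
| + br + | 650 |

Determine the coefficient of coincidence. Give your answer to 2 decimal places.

The two most frequent reciprocal classes, t + py and + br +, are the parental types, so the F1 was t + py / + br +.
The two rarest classes, + + py and t br +, are the double crossovers. Comparing them with the parentals, only the t allele has switched, so t is the middle locus and the order is py – t – br.
py–t: (234 + 49)/1688 = 0.1677; t–br: (252 + 49)/1688 = 0.1783.
Expected DCO frequency = 0.1677 × 0.1783 ≈ 0.02990; observed = 49/1688 ≈ 0.02903.
Coefficient of coincidence = 0.02903/0.02990 ≈ 0.97.

0.97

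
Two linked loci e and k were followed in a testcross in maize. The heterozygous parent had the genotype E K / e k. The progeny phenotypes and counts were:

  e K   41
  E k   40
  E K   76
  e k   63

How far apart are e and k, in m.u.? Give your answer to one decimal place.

36.8 m.u.

The recombinant classes are E k and e K: 40 + 41 = 81.
Recombination frequency = 81/220 = 0.3682 ≈ 36.8%, i.e. 36.8 m.u.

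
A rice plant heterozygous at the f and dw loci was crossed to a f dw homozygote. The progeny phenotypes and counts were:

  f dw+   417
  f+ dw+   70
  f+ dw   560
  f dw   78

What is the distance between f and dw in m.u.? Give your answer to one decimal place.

13.2 m.u.

The two most frequent classes, f+ dw (560) and f dw+ (417), are the parental types, so the F1 was f+ dw / f dw+.
The recombinant classes are f+ dw+ and f dw: 70 + 78 = 148.
Recombination frequency = 148/1125 = 0.1316 ≈ 13.2%, i.e. 13.2 m.u.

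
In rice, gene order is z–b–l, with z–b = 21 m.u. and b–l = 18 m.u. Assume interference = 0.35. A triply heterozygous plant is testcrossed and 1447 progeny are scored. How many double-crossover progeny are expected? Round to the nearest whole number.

Map distances give recombination frequencies of 0.210 and 0.180 for the two intervals.
With interference 0.35 (so coincidence = 0.65), expected double-crossover frequency = 0.210 × 0.180 × 0.65 = 0.02457.
Expected number = 0.02457 × 1447 = 35.55 ≈ 36.

36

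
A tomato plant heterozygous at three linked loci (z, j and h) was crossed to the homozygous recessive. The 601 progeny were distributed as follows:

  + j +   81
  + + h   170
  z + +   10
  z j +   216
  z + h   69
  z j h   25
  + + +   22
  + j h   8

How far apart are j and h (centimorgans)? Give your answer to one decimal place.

10.8 centimorgans

The two most frequent reciprocal classes, + + h and z j +, are the parental types, so the F1 was + + h / z j +.
The two rarest classes, + j h and z + +, are the double crossovers. Comparing them with the parentals, only the j allele has switched, so j is the middle locus and the order is z – j – h.
Crossovers in the j–h interval produce the single-crossover classes + + + and z j h (22 + 25 = 47) plus the double crossovers (18).
RF(j–h) = (47 + 18) / 601 = 65/601 = 0.1082 → 10.8 centimorgans.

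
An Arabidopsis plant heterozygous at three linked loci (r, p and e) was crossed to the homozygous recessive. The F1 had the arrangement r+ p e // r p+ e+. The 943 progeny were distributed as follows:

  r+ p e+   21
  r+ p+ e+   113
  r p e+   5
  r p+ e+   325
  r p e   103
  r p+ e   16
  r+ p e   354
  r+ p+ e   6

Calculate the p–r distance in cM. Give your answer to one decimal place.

The two rarest classes, r+ p+ e and r p e+, are the double crossovers. Comparing them with the parentals, only the p allele has switched, so p is the middle locus and the order is r – p – e.
Crossovers in the r–p interval produce the single-crossover classes r p e and r+ p+ e+ (103 + 113 = 216) plus the double crossovers (11).
RF(r–p) = (216 + 11) / 943 = 227/943 = 0.2407 → 24.1 cM.

24.1 cM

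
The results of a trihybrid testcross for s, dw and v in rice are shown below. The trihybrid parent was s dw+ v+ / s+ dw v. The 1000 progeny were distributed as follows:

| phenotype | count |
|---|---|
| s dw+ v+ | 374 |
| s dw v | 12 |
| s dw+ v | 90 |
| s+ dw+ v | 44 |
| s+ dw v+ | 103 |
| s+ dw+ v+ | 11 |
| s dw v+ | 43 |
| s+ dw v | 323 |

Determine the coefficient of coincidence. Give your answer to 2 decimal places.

0.97

The two rarest classes, s+ dw+ v+ and s dw v, are the double crossovers. Comparing them with the parentals, only the s allele has switched, so s is the middle locus and the order is v – s – dw.
v–s: (193 + 23)/1000 = 0.2160; s–dw: (87 + 23)/1000 = 0.1100.
Expected DCO frequency = 0.2160 × 0.1100 ≈ 0.02376; observed = 23/1000 ≈ 0.02300.
Coefficient of coincidence = 0.02300/0.02376 ≈ 0.97.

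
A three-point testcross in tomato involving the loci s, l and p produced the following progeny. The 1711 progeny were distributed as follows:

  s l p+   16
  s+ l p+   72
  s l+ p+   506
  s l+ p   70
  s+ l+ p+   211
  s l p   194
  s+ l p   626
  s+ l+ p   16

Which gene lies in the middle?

The two most frequent reciprocal classes, s l+ p+ and s+ l p, are the parental types, so the F1 was s l+ p+ / s+ l p.
The two rarest classes, s l p+ and s+ l+ p, are the double crossovers. Comparing them with the parentals, only the l allele has switched, so l is the middle locus and the order is s – l – p.

l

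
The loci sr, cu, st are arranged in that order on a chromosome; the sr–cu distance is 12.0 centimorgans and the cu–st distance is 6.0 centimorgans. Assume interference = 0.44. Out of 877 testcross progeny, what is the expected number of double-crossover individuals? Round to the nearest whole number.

Map distances give recombination frequencies of 0.120 and 0.060 for the two intervals.
With interference 0.44 (so coincidence = 0.56), expected double-crossover frequency = 0.120 × 0.060 × 0.56 = 0.00403.
Expected number = 0.00403 × 877 = 3.54 ≈ 4.

4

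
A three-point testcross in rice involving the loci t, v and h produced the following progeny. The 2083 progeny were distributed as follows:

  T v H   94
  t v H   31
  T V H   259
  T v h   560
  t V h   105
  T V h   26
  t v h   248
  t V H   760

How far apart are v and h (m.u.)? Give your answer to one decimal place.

The two most frequent reciprocal classes, t V H and T v h, are the parental types, so the F1 was t V H / T v h.
The two rarest classes, t v H and T V h, are the double crossovers. Comparing them with the parentals, only the v allele has switched, so v is the middle locus and the order is t – v – h.
Crossovers in the v–h interval produce the single-crossover classes t V h and T v H (105 + 94 = 199) plus the double crossovers (57).
RF(v–h) = (199 + 57) / 2083 = 256/2083 = 0.1229 → 12.3 m.u.

12.3 m.u.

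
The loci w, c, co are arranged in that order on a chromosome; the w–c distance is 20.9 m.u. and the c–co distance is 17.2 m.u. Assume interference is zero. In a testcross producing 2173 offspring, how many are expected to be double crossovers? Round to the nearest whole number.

Map distances give recombination frequencies of 0.209 and 0.172 for the two intervals.
With no interference, expected double-crossover frequency = 0.209 × 0.172 = 0.03595.
Expected number = 0.03595 × 2173 = 78.12 ≈ 78.

78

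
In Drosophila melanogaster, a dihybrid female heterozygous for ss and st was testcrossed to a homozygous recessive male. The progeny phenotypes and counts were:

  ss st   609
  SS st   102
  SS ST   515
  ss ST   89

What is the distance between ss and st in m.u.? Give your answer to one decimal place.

The two most frequent classes, SS ST (515) and ss st (609), are the parental types, so the F1 was SS ST / ss st.
The recombinant classes are SS st and ss ST: 102 + 89 = 191.
Recombination frequency = 191/1315 = 0.1452 ≈ 14.5%, i.e. 14.5 m.u.

14.5 m.u.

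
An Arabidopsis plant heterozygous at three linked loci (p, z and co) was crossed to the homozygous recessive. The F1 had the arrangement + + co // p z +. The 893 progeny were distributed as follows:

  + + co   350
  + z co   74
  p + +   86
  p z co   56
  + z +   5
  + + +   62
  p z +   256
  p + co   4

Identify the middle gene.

The two rarest classes, p + co and + z +, are the double crossovers. Comparing them with the parentals, only the p allele has switched, so p is the middle locus and the order is z – p – co.

p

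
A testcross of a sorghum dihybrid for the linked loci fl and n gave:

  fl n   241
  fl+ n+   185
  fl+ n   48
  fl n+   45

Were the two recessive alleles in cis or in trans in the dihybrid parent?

The two most frequent classes are fl+ n+ (185) and fl n (241); these are the parental (non-recombinant) types.
So the F1 carried fl+ n+ on one chromosome and fl n on the other — the recessive alleles are on the same chromosome (cis / coupling).

cis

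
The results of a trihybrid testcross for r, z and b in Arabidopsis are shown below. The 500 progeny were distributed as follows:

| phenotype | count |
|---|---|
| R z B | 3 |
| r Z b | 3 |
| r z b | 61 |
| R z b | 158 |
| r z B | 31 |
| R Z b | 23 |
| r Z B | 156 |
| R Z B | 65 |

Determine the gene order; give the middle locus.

The two most frequent reciprocal classes, r Z B and R z b, are the parental types, so the F1 was r Z B / R z b.
The two rarest classes, r Z b and R z B, are the double crossovers. Comparing them with the parentals, only the b allele has switched, so b is the middle locus and the order is z – b – r.

b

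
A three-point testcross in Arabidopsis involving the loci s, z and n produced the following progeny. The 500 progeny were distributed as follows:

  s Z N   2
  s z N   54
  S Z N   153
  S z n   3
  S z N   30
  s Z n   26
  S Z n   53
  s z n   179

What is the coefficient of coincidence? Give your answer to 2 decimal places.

0.37

The two most frequent reciprocal classes, S Z N and s z n, are the parental types, so the F1 was S Z N / s z n.
The two rarest classes, s Z N and S z n, are the double crossovers. Comparing them with the parentals, only the s allele has switched, so s is the middle locus and the order is z – s – n.
z–s: (56 + 5)/500 = 0.1220; s–n: (107 + 5)/500 = 0.2240.
Expected DCO frequency = 0.1220 × 0.2240 ≈ 0.02733; observed = 5/500 ≈ 0.01000.
Coefficient of coincidence = 0.01000/0.02733 ≈ 0.37.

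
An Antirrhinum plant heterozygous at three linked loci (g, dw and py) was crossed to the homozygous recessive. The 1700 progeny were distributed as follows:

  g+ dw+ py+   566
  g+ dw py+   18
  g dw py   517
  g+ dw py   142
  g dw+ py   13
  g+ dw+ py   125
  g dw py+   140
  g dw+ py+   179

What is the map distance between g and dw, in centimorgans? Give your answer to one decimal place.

The two most frequent reciprocal classes, g+ dw+ py+ and g dw py, are the parental types, so the F1 was g+ dw+ py+ / g dw py.
The two rarest classes, g+ dw py+ and g dw+ py, are the double crossovers. Comparing them with the parentals, only the dw allele has switched, so dw is the middle locus and the order is g – dw – py.
Crossovers in the g–dw interval produce the single-crossover classes g dw+ py+ and g+ dw py (179 + 142 = 321) plus the double crossovers (31).
RF(g–dw) = (321 + 31) / 1700 = 352/1700 = 0.2071 → 20.7 centimorgans.

20.7 centimorgans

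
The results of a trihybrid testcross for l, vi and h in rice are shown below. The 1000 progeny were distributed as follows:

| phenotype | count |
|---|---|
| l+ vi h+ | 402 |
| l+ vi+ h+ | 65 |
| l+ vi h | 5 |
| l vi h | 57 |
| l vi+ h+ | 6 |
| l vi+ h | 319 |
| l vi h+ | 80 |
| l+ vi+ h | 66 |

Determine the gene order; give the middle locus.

The two most frequent reciprocal classes, l vi+ h and l+ vi h+, are the parental types, so the F1 was l vi+ h / l+ vi h+.
The two rarest classes, l vi+ h+ and l+ vi h, are the double crossovers. Comparing them with the parentals, only the h allele has switched, so h is the middle locus and the order is l – h – vi.

h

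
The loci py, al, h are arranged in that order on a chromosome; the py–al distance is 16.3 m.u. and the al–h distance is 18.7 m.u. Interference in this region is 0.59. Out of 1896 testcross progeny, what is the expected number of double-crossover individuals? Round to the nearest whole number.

Map distances give recombination frequencies of 0.163 and 0.187 for the two intervals.
With interference 0.59 (so coincidence = 0.41), expected double-crossover frequency = 0.163 × 0.187 × 0.41 = 0.01250.
Expected number = 0.01250 × 1896 = 23.69 ≈ 24.

24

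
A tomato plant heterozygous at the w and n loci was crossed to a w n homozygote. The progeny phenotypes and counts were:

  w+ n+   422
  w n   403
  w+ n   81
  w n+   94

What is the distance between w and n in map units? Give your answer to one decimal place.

The two most frequent classes, w+ n+ (422) and w n (403), are the parental types, so the F1 was w+ n+ / w n.
The recombinant classes are w+ n and w n+: 81 + 94 = 175.
Recombination frequency = 175/1000 = 0.1750 ≈ 17.5%, i.e. 17.5 map units.

17.5 map units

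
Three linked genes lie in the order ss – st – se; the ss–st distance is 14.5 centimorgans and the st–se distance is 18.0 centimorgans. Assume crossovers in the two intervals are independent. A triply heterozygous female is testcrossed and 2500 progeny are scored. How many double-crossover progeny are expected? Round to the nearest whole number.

65

Map distances give recombination frequencies of 0.145 and 0.180 for the two intervals.
With no interference, expected double-crossover frequency = 0.145 × 0.180 = 0.02610.
Expected number = 0.02610 × 2500 = 65.25 ≈ 65.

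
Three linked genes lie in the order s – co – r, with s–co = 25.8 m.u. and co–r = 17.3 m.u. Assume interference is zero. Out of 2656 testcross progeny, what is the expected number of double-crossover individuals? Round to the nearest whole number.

Map distances give recombination frequencies of 0.258 and 0.173 for the two intervals.
With no interference, expected double-crossover frequency = 0.258 × 0.173 = 0.04463.
Expected number = 0.04463 × 2656 = 118.55 ≈ 119.

119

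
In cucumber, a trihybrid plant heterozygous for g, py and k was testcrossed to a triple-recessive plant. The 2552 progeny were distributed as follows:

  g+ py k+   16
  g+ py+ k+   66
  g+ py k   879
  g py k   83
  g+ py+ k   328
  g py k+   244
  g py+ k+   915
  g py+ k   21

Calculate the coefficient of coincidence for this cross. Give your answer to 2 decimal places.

0.83

The two most frequent reciprocal classes, g+ py k and g py+ k+, are the parental types, so the F1 was g+ py k / g py+ k+.
The two rarest classes, g+ py k+ and g py+ k, are the double crossovers. Comparing them with the parentals, only the k allele has switched, so k is the middle locus and the order is g – k – py.
g–k: (149 + 37)/2552 = 0.0729; k–py: (572 + 37)/2552 = 0.2386.
Expected DCO frequency = 0.0729 × 0.2386 ≈ 0.01739; observed = 37/2552 ≈ 0.01450.
Coefficient of coincidence = 0.01450/0.01739 ≈ 0.83.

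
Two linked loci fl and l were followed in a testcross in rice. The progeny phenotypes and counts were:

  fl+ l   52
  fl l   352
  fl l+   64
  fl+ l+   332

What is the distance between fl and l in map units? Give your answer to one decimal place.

14.5 map units

The two most frequent classes, fl+ l+ (332) and fl l (352), are the parental types, so the F1 was fl+ l+ / fl l.
The recombinant classes are fl+ l and fl l+: 52 + 64 = 116.
Recombination frequency = 116/800 = 0.1450 ≈ 14.5%, i.e. 14.5 map units.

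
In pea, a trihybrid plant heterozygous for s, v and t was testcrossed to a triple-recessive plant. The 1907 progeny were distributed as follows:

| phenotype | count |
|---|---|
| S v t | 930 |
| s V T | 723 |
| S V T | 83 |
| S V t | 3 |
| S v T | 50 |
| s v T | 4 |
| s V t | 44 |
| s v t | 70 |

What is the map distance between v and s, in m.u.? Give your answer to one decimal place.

The two most frequent reciprocal classes, s V T and S v t, are the parental types, so the F1 was s V T / S v t.
The two rarest classes, s v T and S V t, are the double crossovers. Comparing them with the parentals, only the v allele has switched, so v is the middle locus and the order is s – v – t.
Crossovers in the s–v interval produce the single-crossover classes S V T and s v t (83 + 70 = 153) plus the double crossovers (7).
RF(s–v) = (153 + 7) / 1907 = 160/1907 = 0.0839 → 8.4 m.u.

8.4 m.u.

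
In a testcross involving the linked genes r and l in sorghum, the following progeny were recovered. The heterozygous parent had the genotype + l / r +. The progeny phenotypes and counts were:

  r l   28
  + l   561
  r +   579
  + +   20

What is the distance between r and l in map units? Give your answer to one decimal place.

The recombinant classes are + + and r l: 20 + 28 = 48.
Recombination frequency = 48/1188 = 0.0404 ≈ 4.0%, i.e. 4.0 map units.

4.0 map units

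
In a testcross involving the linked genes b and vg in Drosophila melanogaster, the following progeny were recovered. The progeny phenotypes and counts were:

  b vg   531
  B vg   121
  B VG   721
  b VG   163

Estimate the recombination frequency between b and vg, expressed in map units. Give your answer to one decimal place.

18.5 map units

The two most frequent classes, B VG (721) and b vg (531), are the parental types, so the F1 was B VG / b vg.
The recombinant classes are B vg and b VG: 121 + 163 = 284.
Recombination frequency = 284/1536 = 0.1849 ≈ 18.5%, i.e. 18.5 map units.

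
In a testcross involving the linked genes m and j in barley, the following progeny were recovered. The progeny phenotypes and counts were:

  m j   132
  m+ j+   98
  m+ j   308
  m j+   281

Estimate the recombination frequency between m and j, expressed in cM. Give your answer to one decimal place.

The two most frequent classes, m+ j (308) and m j+ (281), are the parental types, so the F1 was m+ j / m j+.
The recombinant classes are m+ j+ and m j: 98 + 132 = 230.
Recombination frequency = 230/819 = 0.2808 ≈ 28.1%, i.e. 28.1 cM.

28.1 cM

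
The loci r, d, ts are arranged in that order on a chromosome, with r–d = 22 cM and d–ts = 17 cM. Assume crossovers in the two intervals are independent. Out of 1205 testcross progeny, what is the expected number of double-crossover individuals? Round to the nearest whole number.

45

Map distances give recombination frequencies of 0.220 and 0.170 for the two intervals.
With no interference, expected double-crossover frequency = 0.220 × 0.170 = 0.03740.
Expected number = 0.03740 × 1205 = 45.07 ≈ 45.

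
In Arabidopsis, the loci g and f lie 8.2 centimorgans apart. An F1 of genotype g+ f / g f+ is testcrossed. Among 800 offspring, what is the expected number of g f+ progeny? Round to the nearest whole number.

A map distance of 8.2 centimorgans corresponds to a recombination frequency of 0.082.
The F1 is g+ f / g f+, so g f+ is a parental gamete class with expected frequency (1 − r)/2 = 0.918/2 = 0.4590.
Expected number = 0.4590 × 800 = 367.20 ≈ 367.

367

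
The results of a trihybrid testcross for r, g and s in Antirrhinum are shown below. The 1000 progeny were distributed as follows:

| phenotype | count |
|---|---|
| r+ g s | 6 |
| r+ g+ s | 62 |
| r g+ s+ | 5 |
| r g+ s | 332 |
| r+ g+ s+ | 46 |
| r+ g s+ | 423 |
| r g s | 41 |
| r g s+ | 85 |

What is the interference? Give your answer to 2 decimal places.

The two most frequent reciprocal classes, r+ g s+ and r g+ s, are the parental types, so the F1 was r+ g s+ / r g+ s.
The two rarest classes, r+ g s and r g+ s+, are the double crossovers. Comparing them with the parentals, only the s allele has switched, so s is the middle locus and the order is g – s – r.
g–s: (87 + 11)/1000 = 0.0980; s–r: (147 + 11)/1000 = 0.1580.
Expected DCO frequency = 0.0980 × 0.1580 ≈ 0.01548; observed = 11/1000 ≈ 0.01100.
Coefficient of coincidence = 0.01100/0.01548 ≈ 0.71; interference = 1 − 0.71 = 0.29.

0.29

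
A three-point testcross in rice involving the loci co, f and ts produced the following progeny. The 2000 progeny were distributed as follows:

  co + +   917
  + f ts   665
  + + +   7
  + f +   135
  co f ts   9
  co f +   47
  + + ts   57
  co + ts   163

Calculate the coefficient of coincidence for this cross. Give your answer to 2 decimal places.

0.85

The two most frequent reciprocal classes, co + + and + f ts, are the parental types, so the F1 was co + + / + f ts.
The two rarest classes, + + + and co f ts, are the double crossovers. Comparing them with the parentals, only the co allele has switched, so co is the middle locus and the order is f – co – ts.
f–co: (104 + 16)/2000 = 0.0600; co–ts: (298 + 16)/2000 = 0.1570.
Expected DCO frequency = 0.0600 × 0.1570 ≈ 0.00942; observed = 16/2000 ≈ 0.00800.
Coefficient of coincidence = 0.00800/0.00942 ≈ 0.85.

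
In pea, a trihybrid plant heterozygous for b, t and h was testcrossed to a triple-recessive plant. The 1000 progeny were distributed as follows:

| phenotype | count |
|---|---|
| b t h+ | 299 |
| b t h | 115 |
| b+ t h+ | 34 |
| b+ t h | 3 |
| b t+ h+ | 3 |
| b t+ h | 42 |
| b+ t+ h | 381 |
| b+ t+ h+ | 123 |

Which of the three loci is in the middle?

t

The two most frequent reciprocal classes, b+ t+ h and b t h+, are the parental types, so the F1 was b+ t+ h / b t h+.
The two rarest classes, b+ t h and b t+ h+, are the double crossovers. Comparing them with the parentals, only the t allele has switched, so t is the middle locus and the order is h – t – b.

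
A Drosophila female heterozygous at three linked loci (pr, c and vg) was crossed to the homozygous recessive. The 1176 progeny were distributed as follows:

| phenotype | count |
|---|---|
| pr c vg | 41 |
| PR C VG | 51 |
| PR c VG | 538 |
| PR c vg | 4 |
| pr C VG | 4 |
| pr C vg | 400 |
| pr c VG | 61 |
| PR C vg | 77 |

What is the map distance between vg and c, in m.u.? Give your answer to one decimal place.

8.5 m.u.

The two most frequent reciprocal classes, pr C vg and PR c VG, are the parental types, so the F1 was pr C vg / PR c VG.
The two rarest classes, pr C VG and PR c vg, are the double crossovers. Comparing them with the parentals, only the vg allele has switched, so vg is the middle locus and the order is c – vg – pr.
Crossovers in the c–vg interval produce the single-crossover classes pr c vg and PR C VG (41 + 51 = 92) plus the double crossovers (8).
RF(c–vg) = (92 + 8) / 1176 = 100/1176 = 0.0850 → 8.5 m.u.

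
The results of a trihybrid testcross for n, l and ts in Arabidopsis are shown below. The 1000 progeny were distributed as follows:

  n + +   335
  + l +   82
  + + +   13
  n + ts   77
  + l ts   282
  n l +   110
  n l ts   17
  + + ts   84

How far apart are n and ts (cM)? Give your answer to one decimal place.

The two most frequent reciprocal classes, + l ts and n + +, are the parental types, so the F1 was + l ts / n + +.
The two rarest classes, n l ts and + + +, are the double crossovers. Comparing them with the parentals, only the n allele has switched, so n is the middle locus and the order is ts – n – l.
Crossovers in the ts–n interval produce the single-crossover classes + l + and n + ts (82 + 77 = 159) plus the double crossovers (30).
RF(ts–n) = (159 + 30) / 1000 = 189/1000 = 0.1890 → 18.9 cM.

18.9 cM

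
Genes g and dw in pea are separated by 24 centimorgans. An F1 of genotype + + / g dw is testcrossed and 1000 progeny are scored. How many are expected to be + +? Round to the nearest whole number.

380

A map distance of 24 centimorgans corresponds to a recombination frequency of 0.240.
The F1 is + + / g dw, so + + is a parental gamete class with expected frequency (1 − r)/2 = 0.760/2 = 0.3800.
Expected number = 0.3800 × 1000 = 380.00 ≈ 380.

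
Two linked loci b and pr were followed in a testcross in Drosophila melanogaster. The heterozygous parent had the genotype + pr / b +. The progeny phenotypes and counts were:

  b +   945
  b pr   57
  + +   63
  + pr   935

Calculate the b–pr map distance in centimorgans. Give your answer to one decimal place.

6.0 centimorgans

The recombinant classes are + + and b pr: 63 + 57 = 120.
Recombination frequency = 120/2000 = 0.0600 ≈ 6.0%, i.e. 6.0 centimorgans.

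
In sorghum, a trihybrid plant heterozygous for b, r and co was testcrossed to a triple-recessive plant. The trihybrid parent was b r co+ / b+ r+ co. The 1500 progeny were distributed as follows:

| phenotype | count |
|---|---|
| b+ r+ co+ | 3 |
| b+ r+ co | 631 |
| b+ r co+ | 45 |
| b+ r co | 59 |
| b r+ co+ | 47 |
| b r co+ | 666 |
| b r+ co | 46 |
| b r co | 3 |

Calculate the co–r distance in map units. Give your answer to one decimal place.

The two rarest classes, b r co and b+ r+ co+, are the double crossovers. Comparing them with the parentals, only the co allele has switched, so co is the middle locus and the order is b – co – r.
Crossovers in the co–r interval produce the single-crossover classes b r+ co+ and b+ r co (47 + 59 = 106) plus the double crossovers (6).
RF(co–r) = (106 + 6) / 1500 = 112/1500 = 0.0747 → 7.5 map units.

7.5 map units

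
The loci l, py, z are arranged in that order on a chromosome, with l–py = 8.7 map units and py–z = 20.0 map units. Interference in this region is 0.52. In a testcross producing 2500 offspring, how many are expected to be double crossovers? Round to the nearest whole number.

21

Map distances give recombination frequencies of 0.087 and 0.200 for the two intervals.
With interference 0.52 (so coincidence = 0.48), expected double-crossover frequency = 0.087 × 0.200 × 0.48 = 0.00835.
Expected number = 0.00835 × 2500 = 20.88 ≈ 21.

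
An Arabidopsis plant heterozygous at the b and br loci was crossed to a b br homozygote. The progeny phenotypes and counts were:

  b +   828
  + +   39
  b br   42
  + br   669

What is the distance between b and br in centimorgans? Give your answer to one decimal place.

5.1 centimorgans

The two most frequent classes, + br (669) and b + (828), are the parental types, so the F1 was + br / b +.
The recombinant classes are + + and b br: 39 + 42 = 81.
Recombination frequency = 81/1578 = 0.0513 ≈ 5.1%, i.e. 5.1 centimorgans.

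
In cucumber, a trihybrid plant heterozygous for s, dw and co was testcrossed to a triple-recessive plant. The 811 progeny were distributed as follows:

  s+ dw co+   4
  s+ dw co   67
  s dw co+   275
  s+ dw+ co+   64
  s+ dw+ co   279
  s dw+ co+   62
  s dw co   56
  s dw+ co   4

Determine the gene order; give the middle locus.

s

The two most frequent reciprocal classes, s dw co+ and s+ dw+ co, are the parental types, so the F1 was s dw co+ / s+ dw+ co.
The two rarest classes, s+ dw co+ and s dw+ co, are the double crossovers. Comparing them with the parentals, only the s allele has switched, so s is the middle locus and the order is dw – s – co.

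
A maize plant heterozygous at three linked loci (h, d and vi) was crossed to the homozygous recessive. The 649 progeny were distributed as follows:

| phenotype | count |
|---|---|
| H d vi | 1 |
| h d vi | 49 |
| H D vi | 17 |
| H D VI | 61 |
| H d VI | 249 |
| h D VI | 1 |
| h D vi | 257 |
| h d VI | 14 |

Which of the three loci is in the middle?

vi

The two most frequent reciprocal classes, H d VI and h D vi, are the parental types, so the F1 was H d VI / h D vi.
The two rarest classes, H d vi and h D VI, are the double crossovers. Comparing them with the parentals, only the vi allele has switched, so vi is the middle locus and the order is h – vi – d.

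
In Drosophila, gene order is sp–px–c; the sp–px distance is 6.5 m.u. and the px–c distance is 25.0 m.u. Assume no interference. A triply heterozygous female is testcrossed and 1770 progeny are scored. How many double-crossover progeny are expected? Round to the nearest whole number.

Map distances give recombination frequencies of 0.065 and 0.250 for the two intervals.
With no interference, expected double-crossover frequency = 0.065 × 0.250 = 0.01625.
Expected number = 0.01625 × 1770 = 28.76 ≈ 29.

29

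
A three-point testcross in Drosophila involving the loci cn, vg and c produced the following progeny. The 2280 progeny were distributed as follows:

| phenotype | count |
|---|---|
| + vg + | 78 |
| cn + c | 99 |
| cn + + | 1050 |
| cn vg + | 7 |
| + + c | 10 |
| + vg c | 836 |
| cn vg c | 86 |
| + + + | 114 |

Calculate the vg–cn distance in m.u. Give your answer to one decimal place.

The two most frequent reciprocal classes, + vg c and cn + +, are the parental types, so the F1 was + vg c / cn + +.
The two rarest classes, + + c and cn vg +, are the double crossovers. Comparing them with the parentals, only the vg allele has switched, so vg is the middle locus and the order is cn – vg – c.
Crossovers in the cn–vg interval produce the single-crossover classes cn vg c and + + + (86 + 114 = 200) plus the double crossovers (17).
RF(cn–vg) = (200 + 17) / 2280 = 217/2280 = 0.0952 → 9.5 m.u.

9.5 m.u.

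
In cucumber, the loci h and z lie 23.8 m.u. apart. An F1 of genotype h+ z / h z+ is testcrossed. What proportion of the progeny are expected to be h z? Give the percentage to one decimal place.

A map distance of 23.8 m.u. corresponds to a recombination frequency of 0.238.
The F1 is h+ z / h z+, so h z is a recombinant gamete class with expected frequency r/2 = 0.238/2 = 0.1190.
That is 0.1190 = 11.9% of the progeny.

11.9%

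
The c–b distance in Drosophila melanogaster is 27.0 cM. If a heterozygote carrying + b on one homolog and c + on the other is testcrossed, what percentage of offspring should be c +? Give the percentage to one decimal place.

A map distance of 27.0 cM corresponds to a recombination frequency of 0.270.
The F1 is + b / c +, so c + is a parental gamete class with expected frequency (1 − r)/2 = 0.730/2 = 0.3650.
That is 0.3650 = 36.5% of the progeny.

36.5%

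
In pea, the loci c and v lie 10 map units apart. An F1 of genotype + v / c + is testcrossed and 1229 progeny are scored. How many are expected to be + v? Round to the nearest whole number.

553

A map distance of 10 map units corresponds to a recombination frequency of 0.100.
The F1 is + v / c +, so + v is a parental gamete class with expected frequency (1 − r)/2 = 0.900/2 = 0.4500.
Expected number = 0.4500 × 1229 = 553.05 ≈ 553.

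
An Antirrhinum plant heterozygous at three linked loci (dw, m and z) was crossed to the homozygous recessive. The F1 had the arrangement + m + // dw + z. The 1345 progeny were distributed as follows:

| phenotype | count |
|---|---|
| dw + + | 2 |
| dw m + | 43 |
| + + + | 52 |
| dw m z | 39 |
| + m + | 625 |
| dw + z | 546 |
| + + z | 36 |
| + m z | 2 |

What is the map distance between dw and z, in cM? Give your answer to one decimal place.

The two rarest classes, + m z and dw + +, are the double crossovers. Comparing them with the parentals, only the z allele has switched, so z is the middle locus and the order is m – z – dw.
Crossovers in the z–dw interval produce the single-crossover classes dw m + and + + z (43 + 36 = 79) plus the double crossovers (4).
RF(z–dw) = (79 + 4) / 1345 = 83/1345 = 0.0617 → 6.2 cM.

6.2 cM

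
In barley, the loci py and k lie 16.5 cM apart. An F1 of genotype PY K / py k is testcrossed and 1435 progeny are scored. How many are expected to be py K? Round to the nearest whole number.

A map distance of 16.5 cM corresponds to a recombination frequency of 0.165.
The F1 is PY K / py k, so py K is a recombinant gamete class with expected frequency r/2 = 0.165/2 = 0.0825.
Expected number = 0.0825 × 1435 = 118.39 ≈ 118.

118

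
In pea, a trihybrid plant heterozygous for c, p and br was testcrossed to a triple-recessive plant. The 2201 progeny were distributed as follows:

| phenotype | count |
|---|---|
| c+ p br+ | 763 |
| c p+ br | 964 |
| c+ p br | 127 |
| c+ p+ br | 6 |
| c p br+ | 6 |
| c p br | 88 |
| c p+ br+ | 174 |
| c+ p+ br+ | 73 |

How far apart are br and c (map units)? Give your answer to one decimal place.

The two most frequent reciprocal classes, c+ p br+ and c p+ br, are the parental types, so the F1 was c+ p br+ / c p+ br.
The two rarest classes, c p br+ and c+ p+ br, are the double crossovers. Comparing them with the parentals, only the c allele has switched, so c is the middle locus and the order is p – c – br.
Crossovers in the c–br interval produce the single-crossover classes c+ p br and c p+ br+ (127 + 174 = 301) plus the double crossovers (12).
RF(c–br) = (301 + 12) / 2201 = 313/2201 = 0.1422 → 14.2 map units.

14.2 map units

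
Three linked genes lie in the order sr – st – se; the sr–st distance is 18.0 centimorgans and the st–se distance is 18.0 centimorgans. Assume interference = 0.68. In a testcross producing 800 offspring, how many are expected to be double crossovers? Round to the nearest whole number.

Map distances give recombination frequencies of 0.180 and 0.180 for the two intervals.
With interference 0.68 (so coincidence = 0.32), expected double-crossover frequency = 0.180 × 0.180 × 0.32 = 0.01037.
Expected number = 0.01037 × 800 = 8.29 ≈ 8.

8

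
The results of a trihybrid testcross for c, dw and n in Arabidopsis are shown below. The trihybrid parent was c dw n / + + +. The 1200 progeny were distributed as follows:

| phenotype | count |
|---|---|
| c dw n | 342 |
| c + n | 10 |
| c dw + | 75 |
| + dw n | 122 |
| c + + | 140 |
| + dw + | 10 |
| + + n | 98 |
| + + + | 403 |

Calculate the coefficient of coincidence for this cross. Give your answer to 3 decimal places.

The two rarest classes, c + n and + dw +, are the double crossovers. Comparing them with the parentals, only the dw allele has switched, so dw is the middle locus and the order is n – dw – c.
n–dw: (173 + 20)/1200 = 0.1608; dw–c: (262 + 20)/1200 = 0.2350.
Expected DCO frequency = 0.1608 × 0.2350 ≈ 0.03779; observed = 20/1200 ≈ 0.01667.
Coefficient of coincidence = 0.01667/0.03779 ≈ 0.441.

0.441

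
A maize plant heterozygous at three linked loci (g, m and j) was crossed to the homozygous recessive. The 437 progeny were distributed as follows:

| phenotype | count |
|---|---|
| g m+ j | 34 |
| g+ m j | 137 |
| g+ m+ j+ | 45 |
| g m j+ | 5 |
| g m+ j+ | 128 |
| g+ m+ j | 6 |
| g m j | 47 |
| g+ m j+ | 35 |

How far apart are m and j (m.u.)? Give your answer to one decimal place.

18.3 m.u.

The two most frequent reciprocal classes, g+ m j and g m+ j+, are the parental types, so the F1 was g+ m j / g m+ j+.
The two rarest classes, g+ m+ j and g m j+, are the double crossovers. Comparing them with the parentals, only the m allele has switched, so m is the middle locus and the order is j – m – g.
Crossovers in the j–m interval produce the single-crossover classes g+ m j+ and g m+ j (35 + 34 = 69) plus the double crossovers (11).
RF(j–m) = (69 + 11) / 437 = 80/437 = 0.1831 → 18.3 m.u.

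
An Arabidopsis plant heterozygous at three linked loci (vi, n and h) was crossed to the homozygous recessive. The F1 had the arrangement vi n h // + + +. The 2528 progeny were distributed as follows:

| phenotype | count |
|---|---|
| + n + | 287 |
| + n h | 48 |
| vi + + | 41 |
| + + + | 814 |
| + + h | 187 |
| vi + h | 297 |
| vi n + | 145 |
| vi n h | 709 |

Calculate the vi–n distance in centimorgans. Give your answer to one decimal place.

26.6 centimorgans

The two rarest classes, + n h and vi + +, are the double crossovers. Comparing them with the parentals, only the vi allele has switched, so vi is the middle locus and the order is n – vi – h.
Crossovers in the n–vi interval produce the single-crossover classes vi + h and + n + (297 + 287 = 584) plus the double crossovers (89).
RF(n–vi) = (584 + 89) / 2528 = 673/2528 = 0.2662 → 26.6 centimorgans.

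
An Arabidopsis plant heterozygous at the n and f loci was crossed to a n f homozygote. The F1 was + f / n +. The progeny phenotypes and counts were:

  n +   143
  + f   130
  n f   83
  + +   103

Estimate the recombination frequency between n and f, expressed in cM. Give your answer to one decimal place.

40.5 cM

The recombinant classes are + + and n f: 103 + 83 = 186.
Recombination frequency = 186/459 = 0.4052 ≈ 40.5%, i.e. 40.5 cM.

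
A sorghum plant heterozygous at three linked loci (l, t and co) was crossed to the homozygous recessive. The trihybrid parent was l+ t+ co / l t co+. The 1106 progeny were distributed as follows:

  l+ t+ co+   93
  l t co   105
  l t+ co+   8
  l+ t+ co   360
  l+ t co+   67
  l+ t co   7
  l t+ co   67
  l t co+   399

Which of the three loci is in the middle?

The two rarest classes, l+ t co and l t+ co+, are the double crossovers. Comparing them with the parentals, only the t allele has switched, so t is the middle locus and the order is l – t – co.

t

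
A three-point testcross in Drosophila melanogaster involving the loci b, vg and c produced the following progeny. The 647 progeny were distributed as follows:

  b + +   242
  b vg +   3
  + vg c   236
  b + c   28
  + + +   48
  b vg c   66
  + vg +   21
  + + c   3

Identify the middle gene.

The two most frequent reciprocal classes, b + + and + vg c, are the parental types, so the F1 was b + + / + vg c.
The two rarest classes, b vg + and + + c, are the double crossovers. Comparing them with the parentals, only the vg allele has switched, so vg is the middle locus and the order is b – vg – c.

vg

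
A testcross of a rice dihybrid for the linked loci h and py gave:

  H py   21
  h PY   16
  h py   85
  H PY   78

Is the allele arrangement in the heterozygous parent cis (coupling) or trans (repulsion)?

cis

The two most frequent classes are H PY (78) and h py (85); these are the parental (non-recombinant) types.
So the F1 carried H PY on one chromosome and h py on the other — the recessive alleles are on the same chromosome (cis / coupling).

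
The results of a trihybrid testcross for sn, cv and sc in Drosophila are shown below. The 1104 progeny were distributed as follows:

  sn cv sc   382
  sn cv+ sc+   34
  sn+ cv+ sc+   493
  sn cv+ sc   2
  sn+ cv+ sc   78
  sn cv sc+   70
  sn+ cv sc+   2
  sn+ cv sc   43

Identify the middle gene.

cv

The two most frequent reciprocal classes, sn cv sc and sn+ cv+ sc+, are the parental types, so the F1 was sn cv sc / sn+ cv+ sc+.
The two rarest classes, sn cv+ sc and sn+ cv sc+, are the double crossovers. Comparing them with the parentals, only the cv allele has switched, so cv is the middle locus and the order is sn – cv – sc.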